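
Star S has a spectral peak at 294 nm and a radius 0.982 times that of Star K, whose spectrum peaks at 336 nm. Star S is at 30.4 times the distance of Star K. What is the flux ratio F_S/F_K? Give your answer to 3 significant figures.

Wien's law: T_S/T_K = λ_K/λ_S = 336/294 = 1.143.
L_S/L_K = (R_S/R_K)²(T_S/T_K)⁴ = (0.982)²(1.143)⁴ = 1.645.
F_S/F_K = (L_S/L_K)/(d_S/d_K)² = 1.645/(30.4)² = 0.001780.

0.00178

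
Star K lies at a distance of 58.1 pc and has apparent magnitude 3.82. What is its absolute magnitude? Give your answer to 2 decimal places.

M = m − 5 log₁₀(d/10 pc) = 3.82 − 5 log₁₀(58.1/10)
  = 3.82 − 5 × 0.764 = 3.82 − 3.82 = -0.00.

-0.00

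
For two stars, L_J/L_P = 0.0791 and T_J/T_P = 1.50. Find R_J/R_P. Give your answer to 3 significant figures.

L ∝ R²T⁴ gives R ∝ √L / T², so
R_J/R_P = √(0.0791) / (1.50)² = 0.2812 / 2.250 = 0.1250.

0.125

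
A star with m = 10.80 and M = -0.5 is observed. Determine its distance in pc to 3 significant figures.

1.82×10^3 pc

m − M = 5 log₁₀(d/10 pc)
10.80 − (-0.5) = 11.30 = 5 log₁₀(d/10)
d = 10 × 10^(11.30/5) = 10 × 10^2.260 = 1820 pc.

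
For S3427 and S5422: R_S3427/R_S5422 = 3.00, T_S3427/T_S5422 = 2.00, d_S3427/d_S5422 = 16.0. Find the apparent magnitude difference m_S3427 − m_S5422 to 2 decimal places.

0.62

L_S3427/L_S5422 = (3.00)²(2.00)⁴ = 144.0.
F_S3427/F_S5422 = (L_S3427/L_S5422)/(d_S3427/d_S5422)² = 144.0/256.0 = 0.5625.
m_S3427 − m_S5422 = −2.5 log₁₀(0.5625) = 0.62.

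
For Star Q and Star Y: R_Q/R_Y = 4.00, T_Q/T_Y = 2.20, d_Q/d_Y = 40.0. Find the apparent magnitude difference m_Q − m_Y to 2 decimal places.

1.58

L_Q/L_Y = (4.00)²(2.20)⁴ = 374.8.
F_Q/F_Y = (L_Q/L_Y)/(d_Q/d_Y)² = 374.8/1600 = 0.2343.
m_Q − m_Y = −2.5 log₁₀(0.2343) = 1.58.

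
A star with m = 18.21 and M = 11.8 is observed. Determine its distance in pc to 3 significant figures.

191 pc

m − M = 5 log₁₀(d/10 pc)
18.21 − (11.8) = 6.41 = 5 log₁₀(d/10)
d = 10 × 10^(6.41/5) = 10 × 10^1.282 = 191.4 pc.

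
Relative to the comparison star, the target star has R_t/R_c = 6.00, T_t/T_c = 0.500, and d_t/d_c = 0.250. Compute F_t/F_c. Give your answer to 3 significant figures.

36.0

L_t/L_c = (R_t/R_c)²(T_t/T_c)⁴ = (6.00)² × (0.500)⁴ = 2.250.
F_t/F_c = (L_t/L_c)/(d_t/d_c)² = 2.250 / (0.250)² = 36.00.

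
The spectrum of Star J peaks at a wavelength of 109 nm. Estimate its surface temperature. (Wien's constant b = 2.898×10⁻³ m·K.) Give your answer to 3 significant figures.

2.66×10^4 K

T = b/λ_max = 2.898×10⁻³ / (109×10⁻⁹) = 2.659×10^4 K.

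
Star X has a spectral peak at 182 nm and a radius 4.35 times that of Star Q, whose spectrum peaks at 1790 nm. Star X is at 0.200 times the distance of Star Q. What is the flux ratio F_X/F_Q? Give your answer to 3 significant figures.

4.43×10^6

Wien's law: T_X/T_Q = λ_Q/λ_X = 1790/182 = 9.835.
L_X/L_Q = (R_X/R_Q)²(T_X/T_Q)⁴ = (4.35)²(9.835)⁴ = 1.771×10^5.
F_X/F_Q = (L_X/L_Q)/(d_X/d_Q)² = 1.771×10^5/(0.200)² = 4.426×10^6.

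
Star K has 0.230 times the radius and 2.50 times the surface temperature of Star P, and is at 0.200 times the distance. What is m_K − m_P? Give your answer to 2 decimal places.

-4.28

L_K/L_P = (0.230)²(2.50)⁴ = 2.066.
F_K/F_P = (L_K/L_P)/(d_K/d_P)² = 2.066/0.04000 = 51.66.
m_K − m_P = −2.5 log₁₀(51.66) = -4.28.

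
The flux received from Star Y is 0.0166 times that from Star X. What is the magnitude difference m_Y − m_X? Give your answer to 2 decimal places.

m_Y − m_X = −2.5 log₁₀(F_Y/F_X) = −2.5 log₁₀(0.0166) = −2.5 × (-1.780) = 4.450.

4.45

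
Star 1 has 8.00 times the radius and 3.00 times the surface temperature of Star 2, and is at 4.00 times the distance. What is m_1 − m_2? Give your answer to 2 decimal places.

-6.28

L_1/L_2 = (8.00)²(3.00)⁴ = 5184.
F_1/F_2 = (L_1/L_2)/(d_1/d_2)² = 5184/16.00 = 324.0.
m_1 − m_2 = −2.5 log₁₀(324.0) = -6.28.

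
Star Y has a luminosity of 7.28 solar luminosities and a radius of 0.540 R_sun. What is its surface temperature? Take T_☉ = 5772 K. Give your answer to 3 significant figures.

T/T_☉ = (L/L_☉)^(1/4) / (R/R_☉)^(1/2)
T = 5772 × (7.28)^(1/4) / √(0.540) = 5772 × 1.643 / 0.7348 = 1.290×10^4 K.

1.29×10^4 K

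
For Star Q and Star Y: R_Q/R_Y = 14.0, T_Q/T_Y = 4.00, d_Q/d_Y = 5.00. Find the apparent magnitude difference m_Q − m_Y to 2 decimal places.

-8.26

L_Q/L_Y = (14.0)²(4.00)⁴ = 5.018×10^4.
F_Q/F_Y = (L_Q/L_Y)/(d_Q/d_Y)² = 5.018×10^4/25.00 = 2007.
m_Q − m_Y = −2.5 log₁₀(2007) = -8.26.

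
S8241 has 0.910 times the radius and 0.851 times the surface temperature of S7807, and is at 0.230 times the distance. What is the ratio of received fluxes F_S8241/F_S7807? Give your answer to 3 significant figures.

8.21

L_S8241/L_S7807 = (R_S8241/R_S7807)²(T_S8241/T_S7807)⁴ = (0.910)² × (0.851)⁴ = 0.4343.
F_S8241/F_S7807 = (L_S8241/L_S7807)/(d_S8241/d_S7807)² = 0.4343 / (0.230)² = 8.210.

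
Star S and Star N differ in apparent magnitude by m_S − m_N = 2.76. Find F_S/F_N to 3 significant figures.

0.0787

F_S/F_N = 10^(−(m_S − m_N)/2.5) = 10^(-2.76/2.5) = 10^-1.104 = 0.07870.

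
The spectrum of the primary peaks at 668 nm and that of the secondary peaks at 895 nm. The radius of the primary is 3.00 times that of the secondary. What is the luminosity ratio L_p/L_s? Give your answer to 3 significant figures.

29.0

Wien's law gives T ∝ 1/λ_max, so T_p/T_s = λ_s/λ_p = 895/668 = 1.340.
Then L ∝ R²T⁴ gives L_p/L_s = (3.00)² × (1.340)⁴ = 9.000 × 3.222 = 29.00.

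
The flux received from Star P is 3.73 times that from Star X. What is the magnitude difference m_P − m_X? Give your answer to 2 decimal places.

-1.43

m_P − m_X = −2.5 log₁₀(F_P/F_X) = −2.5 log₁₀(3.73) = −2.5 × (0.572) = -1.429.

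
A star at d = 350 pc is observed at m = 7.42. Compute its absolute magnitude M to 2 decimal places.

M = m − 5 log₁₀(d/10 pc) = 7.42 − 5 log₁₀(350/10)
  = 7.42 − 5 × 1.544 = 7.42 − 7.72 = -0.30.

-0.30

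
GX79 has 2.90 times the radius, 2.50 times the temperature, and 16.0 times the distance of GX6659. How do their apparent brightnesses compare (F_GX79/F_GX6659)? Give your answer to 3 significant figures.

L_GX79/L_GX6659 = (R_GX79/R_GX6659)²(T_GX79/T_GX6659)⁴ = (2.90)² × (2.50)⁴ = 328.5.
F_GX79/F_GX6659 = (L_GX79/L_GX6659)/(d_GX79/d_GX6659)² = 328.5 / (16.0)² = 1.283.

1.28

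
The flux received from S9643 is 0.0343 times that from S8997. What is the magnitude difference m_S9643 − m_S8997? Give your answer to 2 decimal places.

3.66

m_S9643 − m_S8997 = −2.5 log₁₀(F_S9643/F_S8997) = −2.5 log₁₀(0.0343) = −2.5 × (-1.465) = 3.662.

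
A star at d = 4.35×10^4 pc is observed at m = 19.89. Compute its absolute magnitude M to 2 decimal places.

M = m − 5 log₁₀(d/10 pc) = 19.89 − 5 log₁₀(4.35×10^4/10)
  = 19.89 − 5 × 3.638 = 19.89 − 18.19 = 1.70.

1.70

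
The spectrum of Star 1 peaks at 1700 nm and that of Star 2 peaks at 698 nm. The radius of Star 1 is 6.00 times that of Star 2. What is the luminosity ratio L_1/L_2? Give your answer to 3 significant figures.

1.02

Wien's law gives T ∝ 1/λ_max, so T_1/T_2 = λ_2/λ_1 = 698/1700 = 0.4106.
Then L ∝ R²T⁴ gives L_1/L_2 = (6.00)² × (0.4106)⁴ = 36.00 × 0.02842 = 1.023.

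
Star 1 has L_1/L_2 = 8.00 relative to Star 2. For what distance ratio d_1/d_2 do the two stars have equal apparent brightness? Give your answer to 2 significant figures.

2.8

Equal flux requires L_1/d_1² = L_2/d_2², so d_1/d_2 = √(L_1/L_2)
= √(8.00) = 2.828.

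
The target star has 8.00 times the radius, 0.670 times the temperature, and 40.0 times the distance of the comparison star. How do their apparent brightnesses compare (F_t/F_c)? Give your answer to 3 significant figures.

L_t/L_c = (R_t/R_c)²(T_t/T_c)⁴ = (8.00)² × (0.670)⁴ = 12.90.
F_t/F_c = (L_t/L_c)/(d_t/d_c)² = 12.90 / (40.0)² = 0.008060.

0.00806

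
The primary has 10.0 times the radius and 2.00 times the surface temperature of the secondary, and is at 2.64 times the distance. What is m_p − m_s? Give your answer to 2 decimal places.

L_p/L_s = (10.0)²(2.00)⁴ = 1600.
F_p/F_s = (L_p/L_s)/(d_p/d_s)² = 1600/6.970 = 229.6.
m_p − m_s = −2.5 log₁₀(229.6) = -5.90.

-5.90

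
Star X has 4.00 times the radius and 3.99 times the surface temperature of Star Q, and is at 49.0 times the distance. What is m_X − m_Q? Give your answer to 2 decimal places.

-0.57

L_X/L_Q = (4.00)²(3.99)⁴ = 4055.
F_X/F_Q = (L_X/L_Q)/(d_X/d_Q)² = 4055/2401 = 1.689.
m_X − m_Q = −2.5 log₁₀(1.689) = -0.57.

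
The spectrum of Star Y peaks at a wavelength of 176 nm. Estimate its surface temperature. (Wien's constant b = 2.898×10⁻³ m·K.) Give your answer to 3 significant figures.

T = b/λ_max = 2.898×10⁻³ / (176×10⁻⁹) = 1.647×10^4 K.

1.65×10^4 K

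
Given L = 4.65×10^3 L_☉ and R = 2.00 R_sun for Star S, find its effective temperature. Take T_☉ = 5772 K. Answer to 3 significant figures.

3.37×10^4 K

T/T_☉ = (L/L_☉)^(1/4) / (R/R_☉)^(1/2)
T = 5772 × (4.65×10^3)^(1/4) / √(2.00) = 5772 × 8.258 / 1.414 = 3.370×10^4 K.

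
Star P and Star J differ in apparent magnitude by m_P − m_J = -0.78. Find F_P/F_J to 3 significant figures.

F_P/F_J = 10^(−(m_P − m_J)/2.5) = 10^(0.78/2.5) = 10^0.312 = 2.051.

2.05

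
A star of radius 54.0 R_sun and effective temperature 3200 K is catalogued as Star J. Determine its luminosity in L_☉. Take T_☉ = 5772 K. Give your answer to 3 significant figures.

L/L_☉ = (R/R_☉)² (T/T_☉)⁴ = (54.0)² × (3200/5772)⁴
       = 2916 × (0.5544)⁴ = 2916 × 0.09447 = 275.5.

275 L_☉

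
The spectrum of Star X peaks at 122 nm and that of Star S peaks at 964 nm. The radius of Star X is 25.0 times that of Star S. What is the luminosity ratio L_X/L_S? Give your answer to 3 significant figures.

2.44×10^6

Wien's law gives T ∝ 1/λ_max, so T_X/T_S = λ_S/λ_X = 964/122 = 7.902.
Then L ∝ R²T⁴ gives L_X/L_S = (25.0)² × (7.902)⁴ = 625.0 × 3898 = 2.436×10^6.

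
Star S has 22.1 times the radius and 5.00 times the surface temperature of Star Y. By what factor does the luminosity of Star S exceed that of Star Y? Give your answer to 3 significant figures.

From the Stefan–Boltzmann law, L ∝ R²T⁴, so
L_S/L_Y = (R_S/R_Y)² (T_S/T_Y)⁴ = (22.1)² × (5.00)⁴ = 488.4 × 625.0 = 3.053×10^5.

3.05×10^5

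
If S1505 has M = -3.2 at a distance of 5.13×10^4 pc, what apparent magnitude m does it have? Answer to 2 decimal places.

m = M + 5 log₁₀(d/10 pc) = -3.2 + 5 log₁₀(5.13×10^4/10)
  = -3.2 + 5 × 3.710 = -3.2 + 18.55 = 15.35.

15.35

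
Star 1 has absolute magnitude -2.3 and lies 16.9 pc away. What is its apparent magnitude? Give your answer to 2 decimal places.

-1.16

m = M + 5 log₁₀(d/10 pc) = -2.3 + 5 log₁₀(16.9/10)
  = -2.3 + 5 × 0.228 = -2.3 + 1.14 = -1.16.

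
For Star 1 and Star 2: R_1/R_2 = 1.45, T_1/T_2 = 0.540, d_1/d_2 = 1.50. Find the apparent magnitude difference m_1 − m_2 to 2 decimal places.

2.75

L_1/L_2 = (1.45)²(0.540)⁴ = 0.1788.
F_1/F_2 = (L_1/L_2)/(d_1/d_2)² = 0.1788/2.250 = 0.07946.
m_1 − m_2 = −2.5 log₁₀(0.07946) = 2.75.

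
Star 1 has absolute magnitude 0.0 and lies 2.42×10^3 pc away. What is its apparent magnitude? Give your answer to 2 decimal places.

11.92

m = M + 5 log₁₀(d/10 pc) = 0.0 + 5 log₁₀(2.42×10^3/10)
  = 0.0 + 5 × 2.384 = 0.0 + 11.92 = 11.92.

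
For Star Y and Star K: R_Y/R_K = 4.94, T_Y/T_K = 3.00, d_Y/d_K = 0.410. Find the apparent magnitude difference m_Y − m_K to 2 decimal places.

-10.18

L_Y/L_K = (4.94)²(3.00)⁴ = 1977.
F_Y/F_K = (L_Y/L_K)/(d_Y/d_K)² = 1977/0.1681 = 1.176×10^4.
m_Y − m_K = −2.5 log₁₀(1.176×10^4) = -10.18.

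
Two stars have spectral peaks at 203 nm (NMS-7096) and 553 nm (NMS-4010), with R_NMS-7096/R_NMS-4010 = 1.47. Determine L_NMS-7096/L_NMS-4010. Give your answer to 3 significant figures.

Wien's law gives T ∝ 1/λ_max, so T_NMS-7096/T_NMS-4010 = λ_NMS-4010/λ_NMS-7096 = 553/203 = 2.724.
Then L ∝ R²T⁴ gives L_NMS-7096/L_NMS-4010 = (1.47)² × (2.724)⁴ = 2.161 × 55.07 = 119.0.

119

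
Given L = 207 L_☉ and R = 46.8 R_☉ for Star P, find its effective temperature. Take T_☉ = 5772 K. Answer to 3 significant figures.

T/T_☉ = (L/L_☉)^(1/4) / (R/R_☉)^(1/2)
T = 5772 × (207)^(1/4) / √(46.8) = 5772 × 3.793 / 6.841 = 3200 K.

3.20×10^3 K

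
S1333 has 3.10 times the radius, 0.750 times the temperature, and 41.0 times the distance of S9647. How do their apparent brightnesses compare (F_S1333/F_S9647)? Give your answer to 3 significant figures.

L_S1333/L_S9647 = (R_S1333/R_S9647)²(T_S1333/T_S9647)⁴ = (3.10)² × (0.750)⁴ = 3.041.
F_S1333/F_S9647 = (L_S1333/L_S9647)/(d_S1333/d_S9647)² = 3.041 / (41.0)² = 0.001809.

0.00181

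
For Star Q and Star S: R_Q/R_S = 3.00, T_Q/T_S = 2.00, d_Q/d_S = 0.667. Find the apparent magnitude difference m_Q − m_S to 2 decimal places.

L_Q/L_S = (3.00)²(2.00)⁴ = 144.0.
F_Q/F_S = (L_Q/L_S)/(d_Q/d_S)² = 144.0/0.4449 = 323.7.
m_Q − m_S = −2.5 log₁₀(323.7) = -6.28.

-6.28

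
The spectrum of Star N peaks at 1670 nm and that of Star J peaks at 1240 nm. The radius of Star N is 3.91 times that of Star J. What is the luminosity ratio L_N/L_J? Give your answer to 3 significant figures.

Wien's law gives T ∝ 1/λ_max, so T_N/T_J = λ_J/λ_N = 1240/1670 = 0.7425.
Then L ∝ R²T⁴ gives L_N/L_J = (3.91)² × (0.7425)⁴ = 15.29 × 0.3040 = 4.647.

4.65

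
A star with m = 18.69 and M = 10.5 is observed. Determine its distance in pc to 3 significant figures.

m − M = 5 log₁₀(d/10 pc)
18.69 − (10.5) = 8.19 = 5 log₁₀(d/10)
d = 10 × 10^(8.19/5) = 10 × 10^1.638 = 434.5 pc.

435 pc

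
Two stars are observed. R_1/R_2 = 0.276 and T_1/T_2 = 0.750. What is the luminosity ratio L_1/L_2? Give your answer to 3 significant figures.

0.0241

From the Stefan–Boltzmann law, L ∝ R²T⁴, so
L_1/L_2 = (R_1/R_2)² (T_1/T_2)⁴ = (0.276)² × (0.750)⁴ = 0.07618 × 0.3164 = 0.02410.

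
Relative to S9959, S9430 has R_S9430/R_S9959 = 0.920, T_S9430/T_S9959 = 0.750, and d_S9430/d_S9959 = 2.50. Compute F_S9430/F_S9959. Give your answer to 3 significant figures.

0.0428

L_S9430/L_S9959 = (R_S9430/R_S9959)²(T_S9430/T_S9959)⁴ = (0.920)² × (0.750)⁴ = 0.2678.
F_S9430/F_S9959 = (L_S9430/L_S9959)/(d_S9430/d_S9959)² = 0.2678 / (2.50)² = 0.04285.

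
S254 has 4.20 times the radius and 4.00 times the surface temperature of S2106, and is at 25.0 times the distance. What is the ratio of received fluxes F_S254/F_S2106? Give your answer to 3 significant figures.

7.23

L_S254/L_S2106 = (R_S254/R_S2106)²(T_S254/T_S2106)⁴ = (4.20)² × (4.00)⁴ = 4516.
F_S254/F_S2106 = (L_S254/L_S2106)/(d_S254/d_S2106)² = 4516 / (25.0)² = 7.225.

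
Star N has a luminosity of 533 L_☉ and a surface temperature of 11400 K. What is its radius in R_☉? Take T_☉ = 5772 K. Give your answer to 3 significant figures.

5.92 R_☉

R/R_☉ = √(L/L_☉) / (T/T_☉)² = √(533) / (1.975)²
       = 23.09 / 3.901 = 5.918.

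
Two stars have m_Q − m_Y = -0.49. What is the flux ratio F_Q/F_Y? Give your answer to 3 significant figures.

F_Q/F_Y = 10^(−(m_Q − m_Y)/2.5) = 10^(0.49/2.5) = 10^0.196 = 1.570.

1.57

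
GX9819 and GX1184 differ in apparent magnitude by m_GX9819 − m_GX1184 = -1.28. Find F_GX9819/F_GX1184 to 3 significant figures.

3.25

F_GX9819/F_GX1184 = 10^(−(m_GX9819 − m_GX1184)/2.5) = 10^(1.28/2.5) = 10^0.512 = 3.251.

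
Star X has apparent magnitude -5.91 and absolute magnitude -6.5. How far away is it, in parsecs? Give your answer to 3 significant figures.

m − M = 5 log₁₀(d/10 pc)
-5.91 − (-6.5) = 0.59 = 5 log₁₀(d/10)
d = 10 × 10^(0.59/5) = 10 × 10^0.118 = 13.12 pc.

13.1 pc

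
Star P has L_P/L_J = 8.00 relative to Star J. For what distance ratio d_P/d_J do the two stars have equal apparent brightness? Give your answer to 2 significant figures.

2.8

Equal flux requires L_P/d_P² = L_J/d_J², so d_P/d_J = √(L_P/L_J)
= √(8.00) = 2.828.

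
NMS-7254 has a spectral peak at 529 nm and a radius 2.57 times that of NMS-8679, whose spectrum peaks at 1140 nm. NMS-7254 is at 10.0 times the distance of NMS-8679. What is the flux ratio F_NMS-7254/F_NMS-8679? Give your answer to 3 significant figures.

1.42

Wien's law: T_NMS-7254/T_NMS-8679 = λ_NMS-8679/λ_NMS-7254 = 1140/529 = 2.155.
L_NMS-7254/L_NMS-8679 = (R_NMS-7254/R_NMS-8679)²(T_NMS-7254/T_NMS-8679)⁴ = (2.57)²(2.155)⁴ = 142.5.
F_NMS-7254/F_NMS-8679 = (L_NMS-7254/L_NMS-8679)/(d_NMS-7254/d_NMS-8679)² = 142.5/(10.0)² = 1.425.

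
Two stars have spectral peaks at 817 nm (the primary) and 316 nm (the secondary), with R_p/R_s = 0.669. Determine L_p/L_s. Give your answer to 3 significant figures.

Wien's law gives T ∝ 1/λ_max, so T_p/T_s = λ_s/λ_p = 316/817 = 0.3868.
Then L ∝ R²T⁴ gives L_p/L_s = (0.669)² × (0.3868)⁴ = 0.4476 × 0.02238 = 0.01002.

0.0100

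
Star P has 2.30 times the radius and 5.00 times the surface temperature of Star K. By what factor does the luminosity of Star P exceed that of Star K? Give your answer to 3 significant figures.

3.31×10^3

From the Stefan–Boltzmann law, L ∝ R²T⁴, so
L_P/L_K = (R_P/R_K)² (T_P/T_K)⁴ = (2.30)² × (5.00)⁴ = 5.290 × 625.0 = 3306.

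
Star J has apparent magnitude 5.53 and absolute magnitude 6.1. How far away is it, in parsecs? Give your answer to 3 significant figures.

7.69 pc

m − M = 5 log₁₀(d/10 pc)
5.53 − (6.1) = -0.57 = 5 log₁₀(d/10)
d = 10 × 10^(-0.57/5) = 10 × 10^-0.114 = 7.691 pc.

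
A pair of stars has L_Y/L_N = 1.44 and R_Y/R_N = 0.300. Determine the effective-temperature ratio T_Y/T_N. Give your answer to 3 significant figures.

L ∝ R²T⁴ gives T ∝ (L/R²)^(1/4), so
T_Y/T_N = (1.44 / 0.300²)^(1/4) = (16.00)^(1/4) = 2.000.

2.00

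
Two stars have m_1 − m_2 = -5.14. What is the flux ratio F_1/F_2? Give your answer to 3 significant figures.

114

F_1/F_2 = 10^(−(m_1 − m_2)/2.5) = 10^(5.14/2.5) = 10^2.056 = 113.8.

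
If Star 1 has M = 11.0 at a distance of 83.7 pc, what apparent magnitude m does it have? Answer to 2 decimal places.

15.61

m = M + 5 log₁₀(d/10 pc) = 11.0 + 5 log₁₀(83.7/10)
  = 11.0 + 5 × 0.923 = 11.0 + 4.61 = 15.61.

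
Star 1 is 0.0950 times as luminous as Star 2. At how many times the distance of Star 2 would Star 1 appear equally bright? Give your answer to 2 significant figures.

0.31

Equal flux requires L_1/d_1² = L_2/d_2², so d_1/d_2 = √(L_1/L_2)
= √(0.0950) = 0.3082.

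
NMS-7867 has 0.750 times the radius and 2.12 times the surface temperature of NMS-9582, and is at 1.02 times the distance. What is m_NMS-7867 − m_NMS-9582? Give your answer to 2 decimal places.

-2.60

L_NMS-7867/L_NMS-9582 = (0.750)²(2.12)⁴ = 11.36.
F_NMS-7867/F_NMS-9582 = (L_NMS-7867/L_NMS-9582)/(d_NMS-7867/d_NMS-9582)² = 11.36/1.040 = 10.92.
m_NMS-7867 − m_NMS-9582 = −2.5 log₁₀(10.92) = -2.60.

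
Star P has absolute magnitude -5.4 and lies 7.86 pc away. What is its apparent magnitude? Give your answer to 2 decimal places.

-5.92

m = M + 5 log₁₀(d/10 pc) = -5.4 + 5 log₁₀(7.86/10)
  = -5.4 + 5 × -0.105 = -5.4 + -0.52 = -5.92.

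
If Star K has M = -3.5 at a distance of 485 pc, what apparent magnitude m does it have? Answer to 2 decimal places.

4.93

m = M + 5 log₁₀(d/10 pc) = -3.5 + 5 log₁₀(485/10)
  = -3.5 + 5 × 1.686 = -3.5 + 8.43 = 4.93.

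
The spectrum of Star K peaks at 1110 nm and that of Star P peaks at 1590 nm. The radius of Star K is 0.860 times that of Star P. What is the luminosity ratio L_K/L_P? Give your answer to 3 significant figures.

3.11

Wien's law gives T ∝ 1/λ_max, so T_K/T_P = λ_P/λ_K = 1590/1110 = 1.432.
Then L ∝ R²T⁴ gives L_K/L_P = (0.860)² × (1.432)⁴ = 0.7396 × 4.210 = 3.114.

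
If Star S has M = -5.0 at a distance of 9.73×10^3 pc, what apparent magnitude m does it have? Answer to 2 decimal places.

9.94

m = M + 5 log₁₀(d/10 pc) = -5.0 + 5 log₁₀(9.73×10^3/10)
  = -5.0 + 5 × 2.988 = -5.0 + 14.94 = 9.94.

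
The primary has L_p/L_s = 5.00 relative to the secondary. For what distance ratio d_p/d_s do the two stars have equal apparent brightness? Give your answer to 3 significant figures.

Equal flux requires L_p/d_p² = L_s/d_s², so d_p/d_s = √(L_p/L_s)
= √(5.00) = 2.236.

2.24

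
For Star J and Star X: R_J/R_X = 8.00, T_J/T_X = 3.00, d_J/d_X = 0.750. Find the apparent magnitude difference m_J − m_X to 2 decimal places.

L_J/L_X = (8.00)²(3.00)⁴ = 5184.
F_J/F_X = (L_J/L_X)/(d_J/d_X)² = 5184/0.5625 = 9216.
m_J − m_X = −2.5 log₁₀(9216) = -9.91.

-9.91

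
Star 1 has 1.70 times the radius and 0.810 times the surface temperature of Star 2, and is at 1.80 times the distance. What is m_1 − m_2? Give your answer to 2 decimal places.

L_1/L_2 = (1.70)²(0.810)⁴ = 1.244.
F_1/F_2 = (L_1/L_2)/(d_1/d_2)² = 1.244/3.240 = 0.3840.
m_1 − m_2 = −2.5 log₁₀(0.3840) = 1.04.

1.04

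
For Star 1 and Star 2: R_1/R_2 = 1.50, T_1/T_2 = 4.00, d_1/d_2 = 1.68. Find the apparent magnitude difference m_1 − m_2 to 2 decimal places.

L_1/L_2 = (1.50)²(4.00)⁴ = 576.0.
F_1/F_2 = (L_1/L_2)/(d_1/d_2)² = 576.0/2.822 = 204.1.
m_1 − m_2 = −2.5 log₁₀(204.1) = -5.77.

-5.77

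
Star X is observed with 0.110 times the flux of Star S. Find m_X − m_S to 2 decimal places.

m_X − m_S = −2.5 log₁₀(F_X/F_S) = −2.5 log₁₀(0.110) = −2.5 × (-0.959) = 2.397.

2.40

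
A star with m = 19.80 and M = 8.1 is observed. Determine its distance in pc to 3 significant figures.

2.19×10^3 pc

m − M = 5 log₁₀(d/10 pc)
19.80 − (8.1) = 11.70 = 5 log₁₀(d/10)
d = 10 × 10^(11.70/5) = 10 × 10^2.340 = 2188 pc.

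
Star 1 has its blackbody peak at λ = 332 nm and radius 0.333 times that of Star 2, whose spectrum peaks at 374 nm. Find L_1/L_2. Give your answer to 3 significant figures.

0.179

Wien's law gives T ∝ 1/λ_max, so T_1/T_2 = λ_2/λ_1 = 374/332 = 1.127.
Then L ∝ R²T⁴ gives L_1/L_2 = (0.333)² × (1.127)⁴ = 0.1109 × 1.610 = 0.1786.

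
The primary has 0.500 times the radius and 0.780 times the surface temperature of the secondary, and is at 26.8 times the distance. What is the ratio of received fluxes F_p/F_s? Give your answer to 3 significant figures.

L_p/L_s = (R_p/R_s)²(T_p/T_s)⁴ = (0.500)² × (0.780)⁴ = 0.09254.
F_p/F_s = (L_p/L_s)/(d_p/d_s)² = 0.09254 / (26.8)² = 1.288×10^-4.

1.29×10^-4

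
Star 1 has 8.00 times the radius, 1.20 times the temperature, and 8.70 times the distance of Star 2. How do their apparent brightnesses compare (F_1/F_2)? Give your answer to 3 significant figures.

1.75

L_1/L_2 = (R_1/R_2)²(T_1/T_2)⁴ = (8.00)² × (1.20)⁴ = 132.7.
F_1/F_2 = (L_1/L_2)/(d_1/d_2)² = 132.7 / (8.70)² = 1.753.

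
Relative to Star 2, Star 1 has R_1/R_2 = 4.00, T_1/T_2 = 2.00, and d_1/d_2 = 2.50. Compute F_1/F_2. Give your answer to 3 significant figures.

41.0

L_1/L_2 = (R_1/R_2)²(T_1/T_2)⁴ = (4.00)² × (2.00)⁴ = 256.0.
F_1/F_2 = (L_1/L_2)/(d_1/d_2)² = 256.0 / (2.50)² = 40.96.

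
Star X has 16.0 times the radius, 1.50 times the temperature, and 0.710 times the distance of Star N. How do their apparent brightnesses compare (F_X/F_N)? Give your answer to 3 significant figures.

L_X/L_N = (R_X/R_N)²(T_X/T_N)⁴ = (16.0)² × (1.50)⁴ = 1296.
F_X/F_N = (L_X/L_N)/(d_X/d_N)² = 1296 / (0.710)² = 2571.

2.57×10^3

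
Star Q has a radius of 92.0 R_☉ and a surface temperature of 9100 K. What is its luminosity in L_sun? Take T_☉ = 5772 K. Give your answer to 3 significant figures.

5.23×10^4 L_sun

L/L_☉ = (R/R_☉)² (T/T_☉)⁴ = (92.0)² × (9100/5772)⁴
       = 8464 × (1.577)⁴ = 8464 × 6.178 = 5.229×10^4.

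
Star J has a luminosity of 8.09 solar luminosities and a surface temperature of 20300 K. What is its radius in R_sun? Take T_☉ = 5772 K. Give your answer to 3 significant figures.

R/R_☉ = √(L/L_☉) / (T/T_☉)² = √(8.09) / (3.517)²
       = 2.844 / 12.37 = 0.2300.

0.230 R_sun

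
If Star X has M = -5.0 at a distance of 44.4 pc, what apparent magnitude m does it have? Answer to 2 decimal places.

-1.76

m = M + 5 log₁₀(d/10 pc) = -5.0 + 5 log₁₀(44.4/10)
  = -5.0 + 5 × 0.647 = -5.0 + 3.24 = -1.76.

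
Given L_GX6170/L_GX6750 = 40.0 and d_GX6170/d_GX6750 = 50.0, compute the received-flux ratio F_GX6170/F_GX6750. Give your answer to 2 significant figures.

F = L/(4πd²), so F_GX6170/F_GX6750 = (L_GX6170/L_GX6750) / (d_GX6170/d_GX6750)²
= 40.0 / (50.0)² = 40.0 / 2500 = 0.01600.

0.016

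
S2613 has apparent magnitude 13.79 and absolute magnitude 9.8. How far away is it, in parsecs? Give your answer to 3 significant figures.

m − M = 5 log₁₀(d/10 pc)
13.79 − (9.8) = 3.99 = 5 log₁₀(d/10)
d = 10 × 10^(3.99/5) = 10 × 10^0.798 = 62.81 pc.

62.8 pc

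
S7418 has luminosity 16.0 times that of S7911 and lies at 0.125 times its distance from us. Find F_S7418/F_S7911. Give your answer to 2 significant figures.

F = L/(4πd²), so F_S7418/F_S7911 = (L_S7418/L_S7911) / (d_S7418/d_S7911)²
= 16.0 / (0.125)² = 16.0 / 0.01562 = 1024.

1.0×10^3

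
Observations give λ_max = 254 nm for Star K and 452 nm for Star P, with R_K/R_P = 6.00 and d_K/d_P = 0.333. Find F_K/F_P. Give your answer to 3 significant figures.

Wien's law: T_K/T_P = λ_P/λ_K = 452/254 = 1.780.
L_K/L_P = (R_K/R_P)²(T_K/T_P)⁴ = (6.00)²(1.780)⁴ = 361.0.
F_K/F_P = (L_K/L_P)/(d_K/d_P)² = 361.0/(0.333)² = 3256.

3.26×10^3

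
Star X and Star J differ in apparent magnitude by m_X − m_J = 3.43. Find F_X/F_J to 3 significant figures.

F_X/F_J = 10^(−(m_X − m_J)/2.5) = 10^(-3.43/2.5) = 10^-1.372 = 0.04246.

0.0425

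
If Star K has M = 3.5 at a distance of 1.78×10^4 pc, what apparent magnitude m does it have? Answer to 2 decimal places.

19.75

m = M + 5 log₁₀(d/10 pc) = 3.5 + 5 log₁₀(1.78×10^4/10)
  = 3.5 + 5 × 3.250 = 3.5 + 16.25 = 19.75.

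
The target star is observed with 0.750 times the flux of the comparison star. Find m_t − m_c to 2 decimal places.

0.31

m_t − m_c = −2.5 log₁₀(F_t/F_c) = −2.5 log₁₀(0.750) = −2.5 × (-0.125) = 0.312.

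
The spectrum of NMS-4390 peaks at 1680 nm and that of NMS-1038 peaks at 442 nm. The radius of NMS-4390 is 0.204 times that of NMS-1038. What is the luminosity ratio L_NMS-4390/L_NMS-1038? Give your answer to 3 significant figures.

1.99×10^-4

Wien's law gives T ∝ 1/λ_max, so T_NMS-4390/T_NMS-1038 = λ_NMS-1038/λ_NMS-4390 = 442/1680 = 0.2631.
Then L ∝ R²T⁴ gives L_NMS-4390/L_NMS-1038 = (0.204)² × (0.2631)⁴ = 0.04162 × 0.004791 = 1.994×10^-4.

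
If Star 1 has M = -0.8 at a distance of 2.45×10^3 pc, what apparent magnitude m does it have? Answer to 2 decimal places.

m = M + 5 log₁₀(d/10 pc) = -0.8 + 5 log₁₀(2.45×10^3/10)
  = -0.8 + 5 × 2.389 = -0.8 + 11.95 = 11.15.

11.15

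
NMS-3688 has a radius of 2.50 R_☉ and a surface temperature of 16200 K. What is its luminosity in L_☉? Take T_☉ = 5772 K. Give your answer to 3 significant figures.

388 L_☉

L/L_☉ = (R/R_☉)² (T/T_☉)⁴ = (2.50)² × (16200/5772)⁴
       = 6.250 × (2.807)⁴ = 6.250 × 62.05 = 387.8.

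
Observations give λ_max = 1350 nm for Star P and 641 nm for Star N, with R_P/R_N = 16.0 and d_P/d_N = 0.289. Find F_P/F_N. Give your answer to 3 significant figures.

156

Wien's law: T_P/T_N = λ_N/λ_P = 641/1350 = 0.4748.
L_P/L_N = (R_P/R_N)²(T_P/T_N)⁴ = (16.0)²(0.4748)⁴ = 13.01.
F_P/F_N = (L_P/L_N)/(d_P/d_N)² = 13.01/(0.289)² = 155.8.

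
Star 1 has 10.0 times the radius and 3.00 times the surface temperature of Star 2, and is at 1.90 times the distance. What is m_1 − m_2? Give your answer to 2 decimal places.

-8.38

L_1/L_2 = (10.0)²(3.00)⁴ = 8100.
F_1/F_2 = (L_1/L_2)/(d_1/d_2)² = 8100/3.610 = 2244.
m_1 − m_2 = −2.5 log₁₀(2244) = -8.38.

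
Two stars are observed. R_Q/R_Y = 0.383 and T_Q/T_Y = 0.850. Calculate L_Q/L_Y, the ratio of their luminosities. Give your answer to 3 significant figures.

From the Stefan–Boltzmann law, L ∝ R²T⁴, so
L_Q/L_Y = (R_Q/R_Y)² (T_Q/T_Y)⁴ = (0.383)² × (0.850)⁴ = 0.1467 × 0.5220 = 0.07657.

0.0766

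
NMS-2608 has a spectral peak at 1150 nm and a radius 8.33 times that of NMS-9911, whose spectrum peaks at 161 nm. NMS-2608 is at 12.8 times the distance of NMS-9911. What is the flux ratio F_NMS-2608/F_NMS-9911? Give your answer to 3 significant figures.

Wien's law: T_NMS-2608/T_NMS-9911 = λ_NMS-9911/λ_NMS-2608 = 161/1150 = 0.1400.
L_NMS-2608/L_NMS-9911 = (R_NMS-2608/R_NMS-9911)²(T_NMS-2608/T_NMS-9911)⁴ = (8.33)²(0.1400)⁴ = 0.02666.
F_NMS-2608/F_NMS-9911 = (L_NMS-2608/L_NMS-9911)/(d_NMS-2608/d_NMS-9911)² = 0.02666/(12.8)² = 1.627×10^-4.

1.63×10^-4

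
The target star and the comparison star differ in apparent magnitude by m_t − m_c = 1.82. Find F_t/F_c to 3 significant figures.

F_t/F_c = 10^(−(m_t − m_c)/2.5) = 10^(-1.82/2.5) = 10^-0.728 = 0.1871.

0.187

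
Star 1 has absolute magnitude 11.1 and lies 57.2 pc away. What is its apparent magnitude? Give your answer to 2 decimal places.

14.89

m = M + 5 log₁₀(d/10 pc) = 11.1 + 5 log₁₀(57.2/10)
  = 11.1 + 5 × 0.757 = 11.1 + 3.79 = 14.89.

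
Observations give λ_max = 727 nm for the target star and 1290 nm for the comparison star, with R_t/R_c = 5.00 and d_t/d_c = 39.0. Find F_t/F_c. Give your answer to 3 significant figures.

0.163

Wien's law: T_t/T_c = λ_c/λ_t = 1290/727 = 1.774.
L_t/L_c = (R_t/R_c)²(T_t/T_c)⁴ = (5.00)²(1.774)⁴ = 247.8.
F_t/F_c = (L_t/L_c)/(d_t/d_c)² = 247.8/(39.0)² = 0.1629.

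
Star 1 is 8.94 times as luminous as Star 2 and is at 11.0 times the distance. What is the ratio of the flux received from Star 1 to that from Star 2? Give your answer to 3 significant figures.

F = L/(4πd²), so F_1/F_2 = (L_1/L_2) / (d_1/d_2)²
= 8.94 / (11.0)² = 8.94 / 121.0 = 0.07388.

0.0739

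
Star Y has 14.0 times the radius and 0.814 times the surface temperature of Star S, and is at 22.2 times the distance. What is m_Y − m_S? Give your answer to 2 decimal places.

1.89

L_Y/L_S = (14.0)²(0.814)⁴ = 86.05.
F_Y/F_S = (L_Y/L_S)/(d_Y/d_S)² = 86.05/492.8 = 0.1746.
m_Y − m_S = −2.5 log₁₀(0.1746) = 1.89.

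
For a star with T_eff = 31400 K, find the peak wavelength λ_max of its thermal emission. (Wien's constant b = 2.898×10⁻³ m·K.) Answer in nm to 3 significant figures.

λ_max = b/T = 2.898×10⁻³ / 31400 = 9.23×10^-8 m = 92.29 nm.

92.3 nm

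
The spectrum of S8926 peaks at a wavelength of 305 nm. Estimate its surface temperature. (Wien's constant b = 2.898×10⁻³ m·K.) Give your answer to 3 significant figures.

T = b/λ_max = 2.898×10⁻³ / (305×10⁻⁹) = 9502 K.

9.50×10^3 K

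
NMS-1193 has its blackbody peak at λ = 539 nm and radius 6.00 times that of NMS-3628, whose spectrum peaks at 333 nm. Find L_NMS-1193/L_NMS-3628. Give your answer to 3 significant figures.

Wien's law gives T ∝ 1/λ_max, so T_NMS-1193/T_NMS-3628 = λ_NMS-3628/λ_NMS-1193 = 333/539 = 0.6178.
Then L ∝ R²T⁴ gives L_NMS-1193/L_NMS-3628 = (6.00)² × (0.6178)⁴ = 36.00 × 0.1457 = 5.245.

5.24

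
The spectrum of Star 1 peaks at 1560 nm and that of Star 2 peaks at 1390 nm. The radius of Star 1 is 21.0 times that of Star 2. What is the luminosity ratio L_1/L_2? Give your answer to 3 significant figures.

Wien's law gives T ∝ 1/λ_max, so T_1/T_2 = λ_2/λ_1 = 1390/1560 = 0.8910.
Then L ∝ R²T⁴ gives L_1/L_2 = (21.0)² × (0.8910)⁴ = 441.0 × 0.6303 = 278.0.

278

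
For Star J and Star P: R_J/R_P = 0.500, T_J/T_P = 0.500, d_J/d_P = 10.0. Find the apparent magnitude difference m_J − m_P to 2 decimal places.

L_J/L_P = (0.500)²(0.500)⁴ = 0.01562.
F_J/F_P = (L_J/L_P)/(d_J/d_P)² = 0.01562/100.0 = 1.563×10^-4.
m_J − m_P = −2.5 log₁₀(1.563×10^-4) = 9.52.

9.52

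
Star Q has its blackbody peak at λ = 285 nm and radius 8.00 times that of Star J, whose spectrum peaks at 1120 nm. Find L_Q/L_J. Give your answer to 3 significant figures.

1.53×10^4

Wien's law gives T ∝ 1/λ_max, so T_Q/T_J = λ_J/λ_Q = 1120/285 = 3.930.
Then L ∝ R²T⁴ gives L_Q/L_J = (8.00)² × (3.930)⁴ = 64.00 × 238.5 = 1.526×10^4.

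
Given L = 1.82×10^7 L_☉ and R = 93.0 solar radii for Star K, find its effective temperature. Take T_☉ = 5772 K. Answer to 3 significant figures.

T/T_☉ = (L/L_☉)^(1/4) / (R/R_☉)^(1/2)
T = 5772 × (1.82×10^7)^(1/4) / √(93.0) = 5772 × 65.32 / 9.644 = 3.909×10^4 K.

3.91×10^4 K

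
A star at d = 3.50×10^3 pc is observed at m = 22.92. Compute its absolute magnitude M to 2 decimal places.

M = m − 5 log₁₀(d/10 pc) = 22.92 − 5 log₁₀(3.50×10^3/10)
  = 22.92 − 5 × 2.544 = 22.92 − 12.72 = 10.20.

10.20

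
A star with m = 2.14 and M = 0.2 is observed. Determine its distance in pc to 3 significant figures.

24.4 pc

m − M = 5 log₁₀(d/10 pc)
2.14 − (0.2) = 1.94 = 5 log₁₀(d/10)
d = 10 × 10^(1.94/5) = 10 × 10^0.388 = 24.43 pc.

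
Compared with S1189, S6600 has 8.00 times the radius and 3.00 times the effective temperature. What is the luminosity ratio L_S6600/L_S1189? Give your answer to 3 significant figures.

5.18×10^3

From the Stefan–Boltzmann law, L ∝ R²T⁴, so
L_S6600/L_S1189 = (R_S6600/R_S1189)² (T_S6600/T_S1189)⁴ = (8.00)² × (3.00)⁴ = 64.00 × 81.00 = 5184.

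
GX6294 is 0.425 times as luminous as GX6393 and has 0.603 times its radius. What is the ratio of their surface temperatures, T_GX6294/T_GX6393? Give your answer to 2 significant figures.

1.0

L ∝ R²T⁴ gives T ∝ (L/R²)^(1/4), so
T_GX6294/T_GX6393 = (0.425 / 0.603²)^(1/4) = (1.169)^(1/4) = 1.040.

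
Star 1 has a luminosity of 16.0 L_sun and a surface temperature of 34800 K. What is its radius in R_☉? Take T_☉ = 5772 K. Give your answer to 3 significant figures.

R/R_☉ = √(L/L_☉) / (T/T_☉)² = √(16.0) / (6.029)²
       = 4.000 / 36.35 = 0.1100.

0.110 R_☉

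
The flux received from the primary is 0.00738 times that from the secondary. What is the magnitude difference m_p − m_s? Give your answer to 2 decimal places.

5.33

m_p − m_s = −2.5 log₁₀(F_p/F_s) = −2.5 log₁₀(0.00738) = −2.5 × (-2.132) = 5.330.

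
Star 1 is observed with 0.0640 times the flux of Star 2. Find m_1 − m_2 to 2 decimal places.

m_1 − m_2 = −2.5 log₁₀(F_1/F_2) = −2.5 log₁₀(0.0640) = −2.5 × (-1.194) = 2.985.

2.98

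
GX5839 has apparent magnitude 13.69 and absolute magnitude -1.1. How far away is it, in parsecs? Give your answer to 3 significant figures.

9.08×10^3 pc

m − M = 5 log₁₀(d/10 pc)
13.69 − (-1.1) = 14.79 = 5 log₁₀(d/10)
d = 10 × 10^(14.79/5) = 10 × 10^2.958 = 9078 pc.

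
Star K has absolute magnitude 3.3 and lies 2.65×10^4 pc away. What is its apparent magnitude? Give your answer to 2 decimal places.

m = M + 5 log₁₀(d/10 pc) = 3.3 + 5 log₁₀(2.65×10^4/10)
  = 3.3 + 5 × 3.423 = 3.3 + 17.12 = 20.42.

20.42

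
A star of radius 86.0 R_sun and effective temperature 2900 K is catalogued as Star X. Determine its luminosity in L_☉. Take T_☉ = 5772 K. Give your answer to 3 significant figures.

471 L_☉

L/L_☉ = (R/R_☉)² (T/T_☉)⁴ = (86.0)² × (2900/5772)⁴
       = 7396 × (0.5024)⁴ = 7396 × 0.06372 = 471.3.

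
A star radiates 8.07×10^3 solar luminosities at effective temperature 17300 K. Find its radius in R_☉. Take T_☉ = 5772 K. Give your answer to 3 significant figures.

R/R_☉ = √(L/L_☉) / (T/T_☉)² = √(8.07×10^3) / (2.997)²
       = 89.83 / 8.983 = 10.00.

10.0 R_☉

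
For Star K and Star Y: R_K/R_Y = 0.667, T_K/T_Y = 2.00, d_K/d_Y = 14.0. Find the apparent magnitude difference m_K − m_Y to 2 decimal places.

L_K/L_Y = (0.667)²(2.00)⁴ = 7.118.
F_K/F_Y = (L_K/L_Y)/(d_K/d_Y)² = 7.118/196.0 = 0.03632.
m_K − m_Y = −2.5 log₁₀(0.03632) = 3.60.

3.60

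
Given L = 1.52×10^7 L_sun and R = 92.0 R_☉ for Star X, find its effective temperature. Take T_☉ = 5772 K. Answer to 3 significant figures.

T/T_☉ = (L/L_☉)^(1/4) / (R/R_☉)^(1/2)
T = 5772 × (1.52×10^7)^(1/4) / √(92.0) = 5772 × 62.44 / 9.592 = 3.757×10^4 K.

3.76×10^4 K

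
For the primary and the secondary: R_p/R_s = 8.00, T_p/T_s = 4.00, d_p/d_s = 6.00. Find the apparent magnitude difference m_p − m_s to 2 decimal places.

L_p/L_s = (8.00)²(4.00)⁴ = 1.638×10^4.
F_p/F_s = (L_p/L_s)/(d_p/d_s)² = 1.638×10^4/36.00 = 455.1.
m_p − m_s = −2.5 log₁₀(455.1) = -6.65.

-6.65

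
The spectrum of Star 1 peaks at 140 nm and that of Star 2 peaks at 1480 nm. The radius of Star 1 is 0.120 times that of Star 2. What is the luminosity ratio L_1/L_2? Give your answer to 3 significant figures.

Wien's law gives T ∝ 1/λ_max, so T_1/T_2 = λ_2/λ_1 = 1480/140 = 10.57.
Then L ∝ R²T⁴ gives L_1/L_2 = (0.120)² × (10.57)⁴ = 0.01440 × 1.249×10^4 = 179.8.

180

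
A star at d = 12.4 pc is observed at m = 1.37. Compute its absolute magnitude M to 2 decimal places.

0.90

M = m − 5 log₁₀(d/10 pc) = 1.37 − 5 log₁₀(12.4/10)
  = 1.37 − 5 × 0.093 = 1.37 − 0.47 = 0.90.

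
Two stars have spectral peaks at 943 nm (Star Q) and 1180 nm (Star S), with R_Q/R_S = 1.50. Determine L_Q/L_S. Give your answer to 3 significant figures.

5.52

Wien's law gives T ∝ 1/λ_max, so T_Q/T_S = λ_S/λ_Q = 1180/943 = 1.251.
Then L ∝ R²T⁴ gives L_Q/L_S = (1.50)² × (1.251)⁴ = 2.250 × 2.452 = 5.517.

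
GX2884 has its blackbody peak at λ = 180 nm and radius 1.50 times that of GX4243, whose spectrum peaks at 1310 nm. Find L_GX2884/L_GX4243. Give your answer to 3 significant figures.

6.31×10^3

Wien's law gives T ∝ 1/λ_max, so T_GX2884/T_GX4243 = λ_GX4243/λ_GX2884 = 1310/180 = 7.278.
Then L ∝ R²T⁴ gives L_GX2884/L_GX4243 = (1.50)² × (7.278)⁴ = 2.250 × 2805 = 6312.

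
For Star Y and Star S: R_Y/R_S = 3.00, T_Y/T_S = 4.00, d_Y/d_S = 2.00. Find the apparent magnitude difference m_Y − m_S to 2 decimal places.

-6.90

L_Y/L_S = (3.00)²(4.00)⁴ = 2304.
F_Y/F_S = (L_Y/L_S)/(d_Y/d_S)² = 2304/4.000 = 576.0.
m_Y − m_S = −2.5 log₁₀(576.0) = -6.90.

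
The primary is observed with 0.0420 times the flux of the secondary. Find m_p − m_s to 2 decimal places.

3.44

m_p − m_s = −2.5 log₁₀(F_p/F_s) = −2.5 log₁₀(0.0420) = −2.5 × (-1.377) = 3.442.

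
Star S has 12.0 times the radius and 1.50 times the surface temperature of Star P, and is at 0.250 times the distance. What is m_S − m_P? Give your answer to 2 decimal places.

L_S/L_P = (12.0)²(1.50)⁴ = 729.0.
F_S/F_P = (L_S/L_P)/(d_S/d_P)² = 729.0/0.06250 = 1.166×10^4.
m_S − m_P = −2.5 log₁₀(1.166×10^4) = -10.17.

-10.17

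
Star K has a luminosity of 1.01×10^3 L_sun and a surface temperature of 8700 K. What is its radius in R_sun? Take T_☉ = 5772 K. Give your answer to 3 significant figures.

R/R_☉ = √(L/L_☉) / (T/T_☉)² = √(1.01×10^3) / (1.507)²
       = 31.78 / 2.272 = 13.99.

14.0 R_sun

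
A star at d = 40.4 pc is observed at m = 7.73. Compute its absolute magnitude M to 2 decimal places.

M = m − 5 log₁₀(d/10 pc) = 7.73 − 5 log₁₀(40.4/10)
  = 7.73 − 5 × 0.606 = 7.73 − 3.03 = 4.70.

4.70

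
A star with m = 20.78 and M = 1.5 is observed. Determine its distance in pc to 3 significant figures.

m − M = 5 log₁₀(d/10 pc)
20.78 − (1.5) = 19.28 = 5 log₁₀(d/10)
d = 10 × 10^(19.28/5) = 10 × 10^3.856 = 7.178×10^4 pc.

7.18×10^4 pc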